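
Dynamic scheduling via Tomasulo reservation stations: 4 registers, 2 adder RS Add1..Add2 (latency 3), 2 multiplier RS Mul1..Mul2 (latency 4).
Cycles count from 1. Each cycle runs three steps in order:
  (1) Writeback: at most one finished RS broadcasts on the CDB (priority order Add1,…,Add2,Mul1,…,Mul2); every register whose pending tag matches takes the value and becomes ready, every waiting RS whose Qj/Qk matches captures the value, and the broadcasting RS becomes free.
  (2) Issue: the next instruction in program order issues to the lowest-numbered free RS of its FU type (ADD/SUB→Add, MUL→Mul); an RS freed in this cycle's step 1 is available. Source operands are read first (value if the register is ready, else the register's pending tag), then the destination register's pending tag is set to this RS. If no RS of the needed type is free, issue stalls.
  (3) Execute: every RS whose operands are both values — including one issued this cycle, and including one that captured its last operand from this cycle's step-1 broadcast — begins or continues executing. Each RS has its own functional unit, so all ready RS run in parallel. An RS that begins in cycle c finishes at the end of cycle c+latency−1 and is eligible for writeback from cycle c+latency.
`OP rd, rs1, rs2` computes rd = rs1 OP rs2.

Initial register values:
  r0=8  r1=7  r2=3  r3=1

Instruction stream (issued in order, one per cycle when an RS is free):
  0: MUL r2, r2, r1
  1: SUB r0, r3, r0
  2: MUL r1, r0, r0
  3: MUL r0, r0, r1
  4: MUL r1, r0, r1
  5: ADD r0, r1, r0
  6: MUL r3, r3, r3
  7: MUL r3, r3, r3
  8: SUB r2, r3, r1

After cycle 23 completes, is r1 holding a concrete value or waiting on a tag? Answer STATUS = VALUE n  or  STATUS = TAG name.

  c1: issue MUL r2<-Mul1  regs: r0:8,r1:7,r2:Mul1,r3:1
  c2: issue SUB r0<-Add1  regs: r0:Add1,r1:7,r2:Mul1,r3:1
  c3: issue MUL r1<-Mul2  regs: r0:Add1,r1:Mul2,r2:Mul1,r3:1
  c4: stall  regs: r0:Add1,r1:Mul2,r2:Mul1,r3:1
  c5: CDB Add1=-7; stall  regs: r0:-7,r1:Mul2,r2:Mul1,r3:1
  c6: CDB Mul1=21; issue MUL r0<-Mul1  regs: r0:Mul1,r1:Mul2,r2:21,r3:1
  c7: stall  regs: r0:Mul1,r1:Mul2,r2:21,r3:1
  c8: stall  regs: r0:Mul1,r1:Mul2,r2:21,r3:1
  c9: CDB Mul2=49; issue MUL r1<-Mul2  regs: r0:Mul1,r1:Mul2,r2:21,r3:1
  c10: issue ADD r0<-Add1  regs: r0:Add1,r1:Mul2,r2:21,r3:1
  c11: stall  regs: r0:Add1,r1:Mul2,r2:21,r3:1
  c12: stall  regs: r0:Add1,r1:Mul2,r2:21,r3:1
  c13: CDB Mul1=-343; issue MUL r3<-Mul1  regs: r0:Add1,r1:Mul2,r2:21,r3:Mul1
  c14: stall  regs: r0:Add1,r1:Mul2,r2:21,r3:Mul1
  c15: stall  regs: r0:Add1,r1:Mul2,r2:21,r3:Mul1
  c16: stall  regs: r0:Add1,r1:Mul2,r2:21,r3:Mul1
  c17: CDB Mul1=1; issue MUL r3<-Mul1  regs: r0:Add1,r1:Mul2,r2:21,r3:Mul1
  c18: CDB Mul2=-16807; issue SUB r2<-Add2  regs: r0:Add1,r1:-16807,r2:Add2,r3:Mul1
  c19: -  regs: r0:Add1,r1:-16807,r2:Add2,r3:Mul1
  c20: -  regs: r0:Add1,r1:-16807,r2:Add2,r3:Mul1
  c21: CDB Add1=-17150  regs: r0:-17150,r1:-16807,r2:Add2,r3:Mul1
  c22: CDB Mul1=1  regs: r0:-17150,r1:-16807,r2:Add2,r3:1
  c23: -  regs: r0:-17150,r1:-16807,r2:Add2,r3:1

STATUS = VALUE -16807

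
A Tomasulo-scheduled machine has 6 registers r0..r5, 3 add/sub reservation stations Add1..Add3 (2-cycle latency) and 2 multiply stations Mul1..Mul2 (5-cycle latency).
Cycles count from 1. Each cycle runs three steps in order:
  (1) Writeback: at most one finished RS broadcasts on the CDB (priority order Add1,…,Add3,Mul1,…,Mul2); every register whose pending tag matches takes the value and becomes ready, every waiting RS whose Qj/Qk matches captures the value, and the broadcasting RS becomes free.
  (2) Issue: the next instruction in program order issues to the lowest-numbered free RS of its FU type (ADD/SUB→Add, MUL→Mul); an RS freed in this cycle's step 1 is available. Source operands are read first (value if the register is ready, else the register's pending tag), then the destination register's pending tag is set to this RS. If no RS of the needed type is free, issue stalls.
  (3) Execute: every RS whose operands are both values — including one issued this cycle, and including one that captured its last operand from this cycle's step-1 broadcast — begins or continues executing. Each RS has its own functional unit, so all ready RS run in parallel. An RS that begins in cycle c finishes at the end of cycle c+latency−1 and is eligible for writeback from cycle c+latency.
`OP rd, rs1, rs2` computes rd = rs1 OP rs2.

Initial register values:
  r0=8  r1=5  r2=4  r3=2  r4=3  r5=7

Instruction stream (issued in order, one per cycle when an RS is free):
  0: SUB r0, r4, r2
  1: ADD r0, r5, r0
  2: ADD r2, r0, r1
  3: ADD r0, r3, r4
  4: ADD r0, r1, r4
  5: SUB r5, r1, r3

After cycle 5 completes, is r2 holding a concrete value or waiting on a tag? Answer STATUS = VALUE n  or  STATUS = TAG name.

STATUS = TAG Add1

  c1: issue SUB r0<-Add1  regs: r0:Add1,r1:5,r2:4,r3:2,r4:3,r5:7
  c2: issue ADD r0<-Add2  regs: r0:Add2,r1:5,r2:4,r3:2,r4:3,r5:7
  c3: CDB Add1=-1; issue ADD r2<-Add1  regs: r0:Add2,r1:5,r2:Add1,r3:2,r4:3,r5:7
  c4: issue ADD r0<-Add3  regs: r0:Add3,r1:5,r2:Add1,r3:2,r4:3,r5:7
  c5: CDB Add2=6; issue ADD r0<-Add2  regs: r0:Add2,r1:5,r2:Add1,r3:2,r4:3,r5:7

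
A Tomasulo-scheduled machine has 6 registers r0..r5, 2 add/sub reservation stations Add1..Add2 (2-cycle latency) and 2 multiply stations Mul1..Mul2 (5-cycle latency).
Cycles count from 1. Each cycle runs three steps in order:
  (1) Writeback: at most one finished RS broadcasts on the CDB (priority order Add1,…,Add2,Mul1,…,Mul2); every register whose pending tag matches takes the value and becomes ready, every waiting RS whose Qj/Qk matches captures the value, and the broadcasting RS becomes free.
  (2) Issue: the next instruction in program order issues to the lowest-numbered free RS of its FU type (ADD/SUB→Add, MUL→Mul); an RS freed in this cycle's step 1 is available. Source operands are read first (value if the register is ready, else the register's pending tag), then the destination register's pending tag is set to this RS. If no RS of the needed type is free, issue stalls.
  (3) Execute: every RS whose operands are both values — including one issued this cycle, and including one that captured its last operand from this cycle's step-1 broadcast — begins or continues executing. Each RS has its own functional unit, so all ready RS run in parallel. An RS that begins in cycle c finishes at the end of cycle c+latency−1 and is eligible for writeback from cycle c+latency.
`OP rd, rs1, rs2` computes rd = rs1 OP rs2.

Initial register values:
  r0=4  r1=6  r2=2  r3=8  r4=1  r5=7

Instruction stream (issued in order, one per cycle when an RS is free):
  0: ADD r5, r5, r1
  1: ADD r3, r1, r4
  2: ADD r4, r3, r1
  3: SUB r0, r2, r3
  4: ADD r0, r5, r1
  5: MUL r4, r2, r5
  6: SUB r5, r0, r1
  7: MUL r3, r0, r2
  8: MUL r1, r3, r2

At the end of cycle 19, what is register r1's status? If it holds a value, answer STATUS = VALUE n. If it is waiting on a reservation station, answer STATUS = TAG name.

STATUS = VALUE 76

c1: issue ADD r5<-Add1 | r0:4,r1:6,r2:2,r3:8,r4:1,r5:Add1
c2: issue ADD r3<-Add2 | r0:4,r1:6,r2:2,r3:Add2,r4:1,r5:Add1
c3: CDB Add1=13; issue ADD r4<-Add1 | r0:4,r1:6,r2:2,r3:Add2,r4:Add1,r5:13
c4: CDB Add2=7; issue SUB r0<-Add2 | r0:Add2,r1:6,r2:2,r3:7,r4:Add1,r5:13
c5: stall | r0:Add2,r1:6,r2:2,r3:7,r4:Add1,r5:13
c6: CDB Add1=13; issue ADD r0<-Add1 | r0:Add1,r1:6,r2:2,r3:7,r4:13,r5:13
c7: CDB Add2=-5; issue MUL r4<-Mul1 | r0:Add1,r1:6,r2:2,r3:7,r4:Mul1,r5:13
c8: CDB Add1=19; issue SUB r5<-Add1 | r0:19,r1:6,r2:2,r3:7,r4:Mul1,r5:Add1
c9: issue MUL r3<-Mul2 | r0:19,r1:6,r2:2,r3:Mul2,r4:Mul1,r5:Add1
c10: CDB Add1=13; stall | r0:19,r1:6,r2:2,r3:Mul2,r4:Mul1,r5:13
c11: stall | r0:19,r1:6,r2:2,r3:Mul2,r4:Mul1,r5:13
c12: CDB Mul1=26; issue MUL r1<-Mul1 | r0:19,r1:Mul1,r2:2,r3:Mul2,r4:26,r5:13
c13: - | r0:19,r1:Mul1,r2:2,r3:Mul2,r4:26,r5:13
c14: CDB Mul2=38 | r0:19,r1:Mul1,r2:2,r3:38,r4:26,r5:13
c15: - | r0:19,r1:Mul1,r2:2,r3:38,r4:26,r5:13
c16: - | r0:19,r1:Mul1,r2:2,r3:38,r4:26,r5:13
c17: - | r0:19,r1:Mul1,r2:2,r3:38,r4:26,r5:13
c18: - | r0:19,r1:Mul1,r2:2,r3:38,r4:26,r5:13
c19: CDB Mul1=76 | r0:19,r1:76,r2:2,r3:38,r4:26,r5:13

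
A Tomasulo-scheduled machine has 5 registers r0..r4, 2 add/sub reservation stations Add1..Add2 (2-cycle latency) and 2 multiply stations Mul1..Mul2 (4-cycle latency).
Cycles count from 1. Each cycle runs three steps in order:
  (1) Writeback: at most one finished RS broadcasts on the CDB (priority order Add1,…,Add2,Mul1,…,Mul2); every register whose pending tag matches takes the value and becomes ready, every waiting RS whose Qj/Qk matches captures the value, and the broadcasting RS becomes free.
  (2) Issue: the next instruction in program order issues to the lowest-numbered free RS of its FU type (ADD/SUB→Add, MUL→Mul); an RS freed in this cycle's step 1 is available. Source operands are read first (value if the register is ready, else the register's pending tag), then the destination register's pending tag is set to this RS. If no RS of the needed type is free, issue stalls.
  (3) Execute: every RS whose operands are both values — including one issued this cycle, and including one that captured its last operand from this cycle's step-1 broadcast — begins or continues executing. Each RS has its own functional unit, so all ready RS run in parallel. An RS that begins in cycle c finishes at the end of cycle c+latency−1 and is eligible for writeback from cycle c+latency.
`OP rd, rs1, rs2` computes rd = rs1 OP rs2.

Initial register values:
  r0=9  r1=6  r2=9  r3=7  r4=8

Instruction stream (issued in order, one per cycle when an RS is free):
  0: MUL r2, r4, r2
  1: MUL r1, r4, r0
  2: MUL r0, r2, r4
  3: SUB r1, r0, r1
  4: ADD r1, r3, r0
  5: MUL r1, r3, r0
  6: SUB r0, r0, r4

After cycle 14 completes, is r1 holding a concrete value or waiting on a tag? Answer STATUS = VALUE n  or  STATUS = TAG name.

cycle 1: issue MUL r2<-Mul1 // r0:9,r1:6,r2:Mul1,r3:7,r4:8
cycle 2: issue MUL r1<-Mul2 // r0:9,r1:Mul2,r2:Mul1,r3:7,r4:8
cycle 3: stall // r0:9,r1:Mul2,r2:Mul1,r3:7,r4:8
cycle 4: stall // r0:9,r1:Mul2,r2:Mul1,r3:7,r4:8
cycle 5: CDB Mul1=72; issue MUL r0<-Mul1 // r0:Mul1,r1:Mul2,r2:72,r3:7,r4:8
cycle 6: CDB Mul2=72; issue SUB r1<-Add1 // r0:Mul1,r1:Add1,r2:72,r3:7,r4:8
cycle 7: issue ADD r1<-Add2 // r0:Mul1,r1:Add2,r2:72,r3:7,r4:8
cycle 8: issue MUL r1<-Mul2 // r0:Mul1,r1:Mul2,r2:72,r3:7,r4:8
cycle 9: CDB Mul1=576; stall // r0:576,r1:Mul2,r2:72,r3:7,r4:8
cycle 10: stall // r0:576,r1:Mul2,r2:72,r3:7,r4:8
cycle 11: CDB Add1=504; issue SUB r0<-Add1 // r0:Add1,r1:Mul2,r2:72,r3:7,r4:8
cycle 12: CDB Add2=583 // r0:Add1,r1:Mul2,r2:72,r3:7,r4:8
cycle 13: CDB Add1=568 // r0:568,r1:Mul2,r2:72,r3:7,r4:8
cycle 14: CDB Mul2=4032 // r0:568,r1:4032,r2:72,r3:7,r4:8

STATUS = VALUE 4032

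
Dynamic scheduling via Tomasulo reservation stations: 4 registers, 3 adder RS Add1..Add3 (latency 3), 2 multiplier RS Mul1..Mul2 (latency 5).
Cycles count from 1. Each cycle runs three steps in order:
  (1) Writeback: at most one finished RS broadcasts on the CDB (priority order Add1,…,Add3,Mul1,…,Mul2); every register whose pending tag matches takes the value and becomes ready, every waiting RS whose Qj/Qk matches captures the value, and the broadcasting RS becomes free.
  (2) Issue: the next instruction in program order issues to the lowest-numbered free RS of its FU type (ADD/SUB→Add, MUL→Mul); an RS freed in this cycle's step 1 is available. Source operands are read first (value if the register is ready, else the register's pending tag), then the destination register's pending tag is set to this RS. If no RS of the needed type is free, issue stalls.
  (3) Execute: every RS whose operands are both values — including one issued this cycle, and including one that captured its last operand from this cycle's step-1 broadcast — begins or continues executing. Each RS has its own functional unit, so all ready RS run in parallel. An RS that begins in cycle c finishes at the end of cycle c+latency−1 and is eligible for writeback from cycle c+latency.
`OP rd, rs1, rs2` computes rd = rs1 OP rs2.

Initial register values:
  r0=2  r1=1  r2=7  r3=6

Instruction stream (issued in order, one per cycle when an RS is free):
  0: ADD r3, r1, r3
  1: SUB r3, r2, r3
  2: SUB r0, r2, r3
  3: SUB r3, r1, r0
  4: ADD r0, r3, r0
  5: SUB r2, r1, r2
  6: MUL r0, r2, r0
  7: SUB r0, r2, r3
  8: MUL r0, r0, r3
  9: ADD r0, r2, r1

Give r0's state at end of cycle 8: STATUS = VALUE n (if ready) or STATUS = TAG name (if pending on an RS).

  c1: issue ADD r3<-Add1  regs: r0:2,r1:1,r2:7,r3:Add1
  c2: issue SUB r3<-Add2  regs: r0:2,r1:1,r2:7,r3:Add2
  c3: issue SUB r0<-Add3  regs: r0:Add3,r1:1,r2:7,r3:Add2
  c4: CDB Add1=7; issue SUB r3<-Add1  regs: r0:Add3,r1:1,r2:7,r3:Add1
  c5: stall  regs: r0:Add3,r1:1,r2:7,r3:Add1
  c6: stall  regs: r0:Add3,r1:1,r2:7,r3:Add1
  c7: CDB Add2=0; issue ADD r0<-Add2  regs: r0:Add2,r1:1,r2:7,r3:Add1
  c8: stall  regs: r0:Add2,r1:1,r2:7,r3:Add1

STATUS = TAG Add2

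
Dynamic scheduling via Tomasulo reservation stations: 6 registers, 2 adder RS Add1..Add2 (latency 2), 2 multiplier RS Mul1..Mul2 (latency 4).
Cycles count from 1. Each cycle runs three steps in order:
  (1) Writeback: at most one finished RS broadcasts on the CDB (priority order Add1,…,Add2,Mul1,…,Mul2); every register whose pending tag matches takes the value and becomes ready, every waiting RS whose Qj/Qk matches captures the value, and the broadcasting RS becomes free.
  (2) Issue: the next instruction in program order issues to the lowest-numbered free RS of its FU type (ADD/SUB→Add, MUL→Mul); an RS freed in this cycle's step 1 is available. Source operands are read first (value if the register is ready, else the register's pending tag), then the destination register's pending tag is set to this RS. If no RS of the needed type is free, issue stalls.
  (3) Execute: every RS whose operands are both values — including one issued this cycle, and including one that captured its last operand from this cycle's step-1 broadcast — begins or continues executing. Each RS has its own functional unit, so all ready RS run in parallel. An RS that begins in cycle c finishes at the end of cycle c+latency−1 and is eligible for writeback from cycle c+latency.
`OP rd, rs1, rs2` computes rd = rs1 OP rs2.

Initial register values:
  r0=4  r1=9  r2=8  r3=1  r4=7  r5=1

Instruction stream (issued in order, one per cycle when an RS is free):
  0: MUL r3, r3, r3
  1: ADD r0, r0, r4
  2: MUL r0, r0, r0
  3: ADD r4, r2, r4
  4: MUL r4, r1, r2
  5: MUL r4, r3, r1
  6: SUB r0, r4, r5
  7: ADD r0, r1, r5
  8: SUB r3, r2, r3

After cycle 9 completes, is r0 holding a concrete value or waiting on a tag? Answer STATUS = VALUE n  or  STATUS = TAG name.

STATUS = TAG Add1

  c1: issue MUL r3<-Mul1  regs: r0:4,r1:9,r2:8,r3:Mul1,r4:7,r5:1
  c2: issue ADD r0<-Add1  regs: r0:Add1,r1:9,r2:8,r3:Mul1,r4:7,r5:1
  c3: issue MUL r0<-Mul2  regs: r0:Mul2,r1:9,r2:8,r3:Mul1,r4:7,r5:1
  c4: CDB Add1=11; issue ADD r4<-Add1  regs: r0:Mul2,r1:9,r2:8,r3:Mul1,r4:Add1,r5:1
  c5: CDB Mul1=1; issue MUL r4<-Mul1  regs: r0:Mul2,r1:9,r2:8,r3:1,r4:Mul1,r5:1
  c6: CDB Add1=15; stall  regs: r0:Mul2,r1:9,r2:8,r3:1,r4:Mul1,r5:1
  c7: stall  regs: r0:Mul2,r1:9,r2:8,r3:1,r4:Mul1,r5:1
  c8: CDB Mul2=121; issue MUL r4<-Mul2  regs: r0:121,r1:9,r2:8,r3:1,r4:Mul2,r5:1
  c9: CDB Mul1=72; issue SUB r0<-Add1  regs: r0:Add1,r1:9,r2:8,r3:1,r4:Mul2,r5:1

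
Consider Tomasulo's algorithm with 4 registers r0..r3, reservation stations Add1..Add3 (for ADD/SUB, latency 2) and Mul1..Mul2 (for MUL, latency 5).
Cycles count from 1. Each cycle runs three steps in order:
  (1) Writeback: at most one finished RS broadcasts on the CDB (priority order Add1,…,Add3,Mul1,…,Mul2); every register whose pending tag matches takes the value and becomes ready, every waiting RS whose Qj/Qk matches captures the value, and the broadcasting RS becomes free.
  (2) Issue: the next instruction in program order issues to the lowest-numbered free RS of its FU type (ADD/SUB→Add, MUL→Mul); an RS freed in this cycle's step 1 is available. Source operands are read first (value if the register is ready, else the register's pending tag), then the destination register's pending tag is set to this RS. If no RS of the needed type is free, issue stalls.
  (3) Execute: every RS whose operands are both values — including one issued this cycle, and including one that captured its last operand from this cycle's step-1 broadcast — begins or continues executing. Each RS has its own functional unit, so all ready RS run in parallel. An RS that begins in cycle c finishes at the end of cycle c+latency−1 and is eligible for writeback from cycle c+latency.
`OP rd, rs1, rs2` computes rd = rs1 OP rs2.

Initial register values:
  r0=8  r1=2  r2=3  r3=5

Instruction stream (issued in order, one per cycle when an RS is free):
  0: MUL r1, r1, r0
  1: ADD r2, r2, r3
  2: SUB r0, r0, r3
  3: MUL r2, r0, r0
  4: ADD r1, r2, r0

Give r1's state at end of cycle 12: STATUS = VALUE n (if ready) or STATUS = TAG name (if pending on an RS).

c1: issue MUL r1<-Mul1 | r0:8,r1:Mul1,r2:3,r3:5
c2: issue ADD r2<-Add1 | r0:8,r1:Mul1,r2:Add1,r3:5
c3: issue SUB r0<-Add2 | r0:Add2,r1:Mul1,r2:Add1,r3:5
c4: CDB Add1=8; issue MUL r2<-Mul2 | r0:Add2,r1:Mul1,r2:Mul2,r3:5
c5: CDB Add2=3; issue ADD r1<-Add1 | r0:3,r1:Add1,r2:Mul2,r3:5
c6: CDB Mul1=16 | r0:3,r1:Add1,r2:Mul2,r3:5
c7: - | r0:3,r1:Add1,r2:Mul2,r3:5
c8: - | r0:3,r1:Add1,r2:Mul2,r3:5
c9: - | r0:3,r1:Add1,r2:Mul2,r3:5
c10: CDB Mul2=9 | r0:3,r1:Add1,r2:9,r3:5
c11: - | r0:3,r1:Add1,r2:9,r3:5
c12: CDB Add1=12 | r0:3,r1:12,r2:9,r3:5

STATUS = VALUE 12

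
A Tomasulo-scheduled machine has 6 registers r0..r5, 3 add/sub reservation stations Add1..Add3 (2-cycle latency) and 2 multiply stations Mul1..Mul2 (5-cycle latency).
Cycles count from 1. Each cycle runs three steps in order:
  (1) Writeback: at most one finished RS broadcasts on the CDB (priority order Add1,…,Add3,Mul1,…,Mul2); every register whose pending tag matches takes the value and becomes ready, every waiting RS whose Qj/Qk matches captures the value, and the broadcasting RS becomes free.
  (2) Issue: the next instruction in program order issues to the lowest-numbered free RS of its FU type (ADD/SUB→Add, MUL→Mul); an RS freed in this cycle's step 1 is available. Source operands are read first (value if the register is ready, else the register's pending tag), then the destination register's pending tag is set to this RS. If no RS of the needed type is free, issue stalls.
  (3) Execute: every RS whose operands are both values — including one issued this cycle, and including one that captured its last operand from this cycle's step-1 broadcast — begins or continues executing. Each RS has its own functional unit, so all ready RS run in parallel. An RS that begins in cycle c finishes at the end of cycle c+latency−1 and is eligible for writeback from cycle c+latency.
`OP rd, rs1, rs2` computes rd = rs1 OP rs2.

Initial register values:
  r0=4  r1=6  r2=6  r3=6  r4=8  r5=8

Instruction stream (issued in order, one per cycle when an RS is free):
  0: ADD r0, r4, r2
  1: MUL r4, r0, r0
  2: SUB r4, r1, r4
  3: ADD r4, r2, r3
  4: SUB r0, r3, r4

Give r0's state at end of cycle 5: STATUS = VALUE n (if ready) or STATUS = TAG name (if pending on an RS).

STATUS = TAG Add3

cycle 1: issue ADD r0<-Add1 // r0:Add1,r1:6,r2:6,r3:6,r4:8,r5:8
cycle 2: issue MUL r4<-Mul1 // r0:Add1,r1:6,r2:6,r3:6,r4:Mul1,r5:8
cycle 3: CDB Add1=14; issue SUB r4<-Add1 // r0:14,r1:6,r2:6,r3:6,r4:Add1,r5:8
cycle 4: issue ADD r4<-Add2 // r0:14,r1:6,r2:6,r3:6,r4:Add2,r5:8
cycle 5: issue SUB r0<-Add3 // r0:Add3,r1:6,r2:6,r3:6,r4:Add2,r5:8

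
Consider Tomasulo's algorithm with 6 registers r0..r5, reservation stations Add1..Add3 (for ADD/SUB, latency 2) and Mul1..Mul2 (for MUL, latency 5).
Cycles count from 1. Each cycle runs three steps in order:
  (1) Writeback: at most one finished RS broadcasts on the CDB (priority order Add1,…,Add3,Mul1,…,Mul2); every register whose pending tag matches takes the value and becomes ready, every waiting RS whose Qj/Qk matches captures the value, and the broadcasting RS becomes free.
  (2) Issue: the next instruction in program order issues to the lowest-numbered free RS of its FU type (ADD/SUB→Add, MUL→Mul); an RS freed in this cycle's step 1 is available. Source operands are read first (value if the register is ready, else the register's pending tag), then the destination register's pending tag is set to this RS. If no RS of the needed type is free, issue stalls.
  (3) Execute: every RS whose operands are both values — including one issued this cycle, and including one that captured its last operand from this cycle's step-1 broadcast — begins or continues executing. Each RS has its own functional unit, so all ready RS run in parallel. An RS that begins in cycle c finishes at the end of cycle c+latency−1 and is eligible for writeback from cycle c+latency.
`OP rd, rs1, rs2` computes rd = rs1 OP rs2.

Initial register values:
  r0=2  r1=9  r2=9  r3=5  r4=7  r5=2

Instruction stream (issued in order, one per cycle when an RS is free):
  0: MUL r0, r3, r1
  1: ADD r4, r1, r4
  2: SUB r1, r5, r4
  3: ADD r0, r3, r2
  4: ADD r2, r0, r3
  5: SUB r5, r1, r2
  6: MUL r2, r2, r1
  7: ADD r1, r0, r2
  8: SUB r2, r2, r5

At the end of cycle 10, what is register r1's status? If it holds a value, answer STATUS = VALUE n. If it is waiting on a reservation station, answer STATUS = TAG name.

STATUS = TAG Add2

  c1: issue MUL r0<-Mul1  regs: r0:Mul1,r1:9,r2:9,r3:5,r4:7,r5:2
  c2: issue ADD r4<-Add1  regs: r0:Mul1,r1:9,r2:9,r3:5,r4:Add1,r5:2
  c3: issue SUB r1<-Add2  regs: r0:Mul1,r1:Add2,r2:9,r3:5,r4:Add1,r5:2
  c4: CDB Add1=16; issue ADD r0<-Add1  regs: r0:Add1,r1:Add2,r2:9,r3:5,r4:16,r5:2
  c5: issue ADD r2<-Add3  regs: r0:Add1,r1:Add2,r2:Add3,r3:5,r4:16,r5:2
  c6: CDB Add1=14; issue SUB r5<-Add1  regs: r0:14,r1:Add2,r2:Add3,r3:5,r4:16,r5:Add1
  c7: CDB Add2=-14; issue MUL r2<-Mul2  regs: r0:14,r1:-14,r2:Mul2,r3:5,r4:16,r5:Add1
  c8: CDB Add3=19; issue ADD r1<-Add2  regs: r0:14,r1:Add2,r2:Mul2,r3:5,r4:16,r5:Add1
  c9: CDB Mul1=45; issue SUB r2<-Add3  regs: r0:14,r1:Add2,r2:Add3,r3:5,r4:16,r5:Add1
  c10: CDB Add1=-33  regs: r0:14,r1:Add2,r2:Add3,r3:5,r4:16,r5:-33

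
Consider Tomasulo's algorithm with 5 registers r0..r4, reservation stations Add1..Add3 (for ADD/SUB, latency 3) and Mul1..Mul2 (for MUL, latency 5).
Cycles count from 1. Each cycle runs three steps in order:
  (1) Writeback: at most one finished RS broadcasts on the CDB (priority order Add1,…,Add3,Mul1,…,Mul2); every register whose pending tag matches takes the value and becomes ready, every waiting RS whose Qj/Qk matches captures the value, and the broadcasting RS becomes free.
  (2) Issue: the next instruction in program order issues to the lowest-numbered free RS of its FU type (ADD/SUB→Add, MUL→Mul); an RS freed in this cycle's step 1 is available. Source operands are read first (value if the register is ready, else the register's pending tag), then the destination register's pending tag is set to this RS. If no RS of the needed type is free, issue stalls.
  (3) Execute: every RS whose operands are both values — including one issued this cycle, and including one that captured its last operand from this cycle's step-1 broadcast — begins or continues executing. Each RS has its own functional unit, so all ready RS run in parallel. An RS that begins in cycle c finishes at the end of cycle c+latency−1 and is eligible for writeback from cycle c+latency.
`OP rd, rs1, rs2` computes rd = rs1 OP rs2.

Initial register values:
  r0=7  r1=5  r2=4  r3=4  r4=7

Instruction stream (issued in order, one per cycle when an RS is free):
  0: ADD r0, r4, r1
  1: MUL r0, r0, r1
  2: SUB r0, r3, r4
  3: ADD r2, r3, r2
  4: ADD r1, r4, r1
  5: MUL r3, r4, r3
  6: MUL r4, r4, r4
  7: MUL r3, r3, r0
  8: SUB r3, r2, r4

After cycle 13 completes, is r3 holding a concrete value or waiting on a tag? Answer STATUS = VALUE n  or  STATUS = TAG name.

  c1: issue ADD r0<-Add1  regs: r0:Add1,r1:5,r2:4,r3:4,r4:7
  c2: issue MUL r0<-Mul1  regs: r0:Mul1,r1:5,r2:4,r3:4,r4:7
  c3: issue SUB r0<-Add2  regs: r0:Add2,r1:5,r2:4,r3:4,r4:7
  c4: CDB Add1=12; issue ADD r2<-Add1  regs: r0:Add2,r1:5,r2:Add1,r3:4,r4:7
  c5: issue ADD r1<-Add3  regs: r0:Add2,r1:Add3,r2:Add1,r3:4,r4:7
  c6: CDB Add2=-3; issue MUL r3<-Mul2  regs: r0:-3,r1:Add3,r2:Add1,r3:Mul2,r4:7
  c7: CDB Add1=8; stall  regs: r0:-3,r1:Add3,r2:8,r3:Mul2,r4:7
  c8: CDB Add3=12; stall  regs: r0:-3,r1:12,r2:8,r3:Mul2,r4:7
  c9: CDB Mul1=60; issue MUL r4<-Mul1  regs: r0:-3,r1:12,r2:8,r3:Mul2,r4:Mul1
  c10: stall  regs: r0:-3,r1:12,r2:8,r3:Mul2,r4:Mul1
  c11: CDB Mul2=28; issue MUL r3<-Mul2  regs: r0:-3,r1:12,r2:8,r3:Mul2,r4:Mul1
  c12: issue SUB r3<-Add1  regs: r0:-3,r1:12,r2:8,r3:Add1,r4:Mul1
  c13: -  regs: r0:-3,r1:12,r2:8,r3:Add1,r4:Mul1

STATUS = TAG Add1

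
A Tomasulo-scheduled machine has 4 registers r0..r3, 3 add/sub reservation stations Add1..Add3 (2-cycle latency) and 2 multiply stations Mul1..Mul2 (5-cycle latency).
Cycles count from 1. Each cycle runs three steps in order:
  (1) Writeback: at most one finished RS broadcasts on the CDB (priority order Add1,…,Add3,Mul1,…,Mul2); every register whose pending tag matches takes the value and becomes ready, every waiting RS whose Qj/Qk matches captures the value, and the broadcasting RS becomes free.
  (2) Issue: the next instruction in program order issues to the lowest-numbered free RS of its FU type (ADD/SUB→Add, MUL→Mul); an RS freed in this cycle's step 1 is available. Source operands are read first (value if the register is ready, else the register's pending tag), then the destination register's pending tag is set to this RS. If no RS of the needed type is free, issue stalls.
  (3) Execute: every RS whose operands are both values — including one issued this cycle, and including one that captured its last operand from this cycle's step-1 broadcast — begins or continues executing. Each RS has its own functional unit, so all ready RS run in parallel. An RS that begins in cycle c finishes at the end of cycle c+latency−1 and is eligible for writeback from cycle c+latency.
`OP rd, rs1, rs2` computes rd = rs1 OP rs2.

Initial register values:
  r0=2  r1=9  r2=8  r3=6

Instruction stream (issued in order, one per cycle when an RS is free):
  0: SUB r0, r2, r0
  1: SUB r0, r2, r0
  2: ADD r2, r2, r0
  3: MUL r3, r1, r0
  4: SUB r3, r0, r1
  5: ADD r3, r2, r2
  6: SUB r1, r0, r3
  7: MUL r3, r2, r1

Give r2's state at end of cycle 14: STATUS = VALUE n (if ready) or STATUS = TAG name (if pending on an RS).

STATUS = VALUE 10

  c1: issue SUB r0<-Add1  regs: r0:Add1,r1:9,r2:8,r3:6
  c2: issue SUB r0<-Add2  regs: r0:Add2,r1:9,r2:8,r3:6
  c3: CDB Add1=6; issue ADD r2<-Add1  regs: r0:Add2,r1:9,r2:Add1,r3:6
  c4: issue MUL r3<-Mul1  regs: r0:Add2,r1:9,r2:Add1,r3:Mul1
  c5: CDB Add2=2; issue SUB r3<-Add2  regs: r0:2,r1:9,r2:Add1,r3:Add2
  c6: issue ADD r3<-Add3  regs: r0:2,r1:9,r2:Add1,r3:Add3
  c7: CDB Add1=10; issue SUB r1<-Add1  regs: r0:2,r1:Add1,r2:10,r3:Add3
  c8: CDB Add2=-7; issue MUL r3<-Mul2  regs: r0:2,r1:Add1,r2:10,r3:Mul2
  c9: CDB Add3=20  regs: r0:2,r1:Add1,r2:10,r3:Mul2
  c10: CDB Mul1=18  regs: r0:2,r1:Add1,r2:10,r3:Mul2
  c11: CDB Add1=-18  regs: r0:2,r1:-18,r2:10,r3:Mul2
  c12: -  regs: r0:2,r1:-18,r2:10,r3:Mul2
  c13: -  regs: r0:2,r1:-18,r2:10,r3:Mul2
  c14: -  regs: r0:2,r1:-18,r2:10,r3:Mul2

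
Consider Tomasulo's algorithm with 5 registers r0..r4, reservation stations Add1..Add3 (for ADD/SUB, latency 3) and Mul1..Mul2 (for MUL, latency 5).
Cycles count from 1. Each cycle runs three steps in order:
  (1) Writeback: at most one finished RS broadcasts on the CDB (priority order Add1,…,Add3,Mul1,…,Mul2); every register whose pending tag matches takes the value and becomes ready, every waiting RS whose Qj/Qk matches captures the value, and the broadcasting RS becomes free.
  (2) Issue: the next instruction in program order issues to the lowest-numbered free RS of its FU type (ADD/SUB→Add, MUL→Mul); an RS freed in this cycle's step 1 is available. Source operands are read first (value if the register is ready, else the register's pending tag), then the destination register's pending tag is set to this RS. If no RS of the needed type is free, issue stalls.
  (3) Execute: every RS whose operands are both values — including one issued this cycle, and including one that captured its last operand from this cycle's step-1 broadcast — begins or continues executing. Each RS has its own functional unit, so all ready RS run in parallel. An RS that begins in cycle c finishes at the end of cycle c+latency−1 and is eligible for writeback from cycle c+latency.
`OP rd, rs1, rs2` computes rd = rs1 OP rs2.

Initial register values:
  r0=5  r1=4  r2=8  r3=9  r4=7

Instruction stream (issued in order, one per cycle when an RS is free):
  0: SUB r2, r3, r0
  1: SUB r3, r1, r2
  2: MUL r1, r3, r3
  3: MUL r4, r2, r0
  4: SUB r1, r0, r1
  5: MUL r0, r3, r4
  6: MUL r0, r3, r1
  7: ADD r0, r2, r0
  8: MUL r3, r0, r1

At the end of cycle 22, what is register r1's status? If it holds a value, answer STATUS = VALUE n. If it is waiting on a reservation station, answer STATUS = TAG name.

STATUS = VALUE 5

cycle 1: issue SUB r2<-Add1 // r0:5,r1:4,r2:Add1,r3:9,r4:7
cycle 2: issue SUB r3<-Add2 // r0:5,r1:4,r2:Add1,r3:Add2,r4:7
cycle 3: issue MUL r1<-Mul1 // r0:5,r1:Mul1,r2:Add1,r3:Add2,r4:7
cycle 4: CDB Add1=4; issue MUL r4<-Mul2 // r0:5,r1:Mul1,r2:4,r3:Add2,r4:Mul2
cycle 5: issue SUB r1<-Add1 // r0:5,r1:Add1,r2:4,r3:Add2,r4:Mul2
cycle 6: stall // r0:5,r1:Add1,r2:4,r3:Add2,r4:Mul2
cycle 7: CDB Add2=0; stall // r0:5,r1:Add1,r2:4,r3:0,r4:Mul2
cycle 8: stall // r0:5,r1:Add1,r2:4,r3:0,r4:Mul2
cycle 9: CDB Mul2=20; issue MUL r0<-Mul2 // r0:Mul2,r1:Add1,r2:4,r3:0,r4:20
cycle 10: stall // r0:Mul2,r1:Add1,r2:4,r3:0,r4:20
cycle 11: stall // r0:Mul2,r1:Add1,r2:4,r3:0,r4:20
cycle 12: CDB Mul1=0; issue MUL r0<-Mul1 // r0:Mul1,r1:Add1,r2:4,r3:0,r4:20
cycle 13: issue ADD r0<-Add2 // r0:Add2,r1:Add1,r2:4,r3:0,r4:20
cycle 14: CDB Mul2=0; issue MUL r3<-Mul2 // r0:Add2,r1:Add1,r2:4,r3:Mul2,r4:20
cycle 15: CDB Add1=5 // r0:Add2,r1:5,r2:4,r3:Mul2,r4:20
cycle 16: - // r0:Add2,r1:5,r2:4,r3:Mul2,r4:20
cycle 17: - // r0:Add2,r1:5,r2:4,r3:Mul2,r4:20
cycle 18: - // r0:Add2,r1:5,r2:4,r3:Mul2,r4:20
cycle 19: - // r0:Add2,r1:5,r2:4,r3:Mul2,r4:20
cycle 20: CDB Mul1=0 // r0:Add2,r1:5,r2:4,r3:Mul2,r4:20
cycle 21: - // r0:Add2,r1:5,r2:4,r3:Mul2,r4:20
cycle 22: - // r0:Add2,r1:5,r2:4,r3:Mul2,r4:20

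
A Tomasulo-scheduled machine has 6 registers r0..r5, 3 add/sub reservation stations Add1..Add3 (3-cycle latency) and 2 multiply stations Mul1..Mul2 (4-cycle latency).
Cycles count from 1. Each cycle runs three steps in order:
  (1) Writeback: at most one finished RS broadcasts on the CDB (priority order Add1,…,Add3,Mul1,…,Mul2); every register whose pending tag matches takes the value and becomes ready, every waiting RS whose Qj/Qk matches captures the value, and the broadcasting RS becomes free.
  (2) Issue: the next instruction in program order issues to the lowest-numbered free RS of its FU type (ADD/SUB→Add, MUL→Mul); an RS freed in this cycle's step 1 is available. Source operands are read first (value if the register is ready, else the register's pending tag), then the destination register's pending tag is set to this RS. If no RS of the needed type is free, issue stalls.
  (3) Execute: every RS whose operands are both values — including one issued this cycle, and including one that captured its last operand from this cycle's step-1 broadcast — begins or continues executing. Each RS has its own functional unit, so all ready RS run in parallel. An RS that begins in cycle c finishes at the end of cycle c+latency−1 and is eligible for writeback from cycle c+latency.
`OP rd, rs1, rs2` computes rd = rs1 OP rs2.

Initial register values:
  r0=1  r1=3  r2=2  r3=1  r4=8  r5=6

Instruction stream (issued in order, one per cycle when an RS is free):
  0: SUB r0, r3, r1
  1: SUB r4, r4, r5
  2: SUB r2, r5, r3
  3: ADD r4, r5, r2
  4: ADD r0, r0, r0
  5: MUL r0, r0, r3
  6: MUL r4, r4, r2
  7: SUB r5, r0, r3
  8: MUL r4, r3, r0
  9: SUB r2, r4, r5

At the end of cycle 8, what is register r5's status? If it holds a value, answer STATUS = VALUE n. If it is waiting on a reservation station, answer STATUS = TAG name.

STATUS = TAG Add2

cycle 1: issue SUB r0<-Add1 // r0:Add1,r1:3,r2:2,r3:1,r4:8,r5:6
cycle 2: issue SUB r4<-Add2 // r0:Add1,r1:3,r2:2,r3:1,r4:Add2,r5:6
cycle 3: issue SUB r2<-Add3 // r0:Add1,r1:3,r2:Add3,r3:1,r4:Add2,r5:6
cycle 4: CDB Add1=-2; issue ADD r4<-Add1 // r0:-2,r1:3,r2:Add3,r3:1,r4:Add1,r5:6
cycle 5: CDB Add2=2; issue ADD r0<-Add2 // r0:Add2,r1:3,r2:Add3,r3:1,r4:Add1,r5:6
cycle 6: CDB Add3=5; issue MUL r0<-Mul1 // r0:Mul1,r1:3,r2:5,r3:1,r4:Add1,r5:6
cycle 7: issue MUL r4<-Mul2 // r0:Mul1,r1:3,r2:5,r3:1,r4:Mul2,r5:6
cycle 8: CDB Add2=-4; issue SUB r5<-Add2 // r0:Mul1,r1:3,r2:5,r3:1,r4:Mul2,r5:Add2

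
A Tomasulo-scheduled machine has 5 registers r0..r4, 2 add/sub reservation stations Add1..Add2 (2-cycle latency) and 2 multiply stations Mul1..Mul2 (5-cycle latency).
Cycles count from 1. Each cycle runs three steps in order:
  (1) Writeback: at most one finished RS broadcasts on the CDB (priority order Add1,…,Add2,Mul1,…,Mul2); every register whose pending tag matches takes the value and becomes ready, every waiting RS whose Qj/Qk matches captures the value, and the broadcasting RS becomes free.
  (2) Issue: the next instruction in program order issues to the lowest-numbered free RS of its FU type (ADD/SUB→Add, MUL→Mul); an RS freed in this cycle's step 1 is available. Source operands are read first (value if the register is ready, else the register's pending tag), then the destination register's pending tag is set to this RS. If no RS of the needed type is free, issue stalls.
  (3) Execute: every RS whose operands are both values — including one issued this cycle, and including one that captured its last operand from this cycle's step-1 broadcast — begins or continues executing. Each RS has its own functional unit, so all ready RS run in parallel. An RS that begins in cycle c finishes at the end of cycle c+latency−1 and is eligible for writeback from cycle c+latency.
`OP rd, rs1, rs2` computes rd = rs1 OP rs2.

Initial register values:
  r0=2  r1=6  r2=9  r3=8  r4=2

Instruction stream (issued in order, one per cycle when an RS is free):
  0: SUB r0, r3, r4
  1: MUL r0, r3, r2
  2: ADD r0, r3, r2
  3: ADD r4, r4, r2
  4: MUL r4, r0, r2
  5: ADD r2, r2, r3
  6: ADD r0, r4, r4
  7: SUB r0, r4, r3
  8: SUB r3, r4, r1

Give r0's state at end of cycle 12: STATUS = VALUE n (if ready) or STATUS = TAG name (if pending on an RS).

STATUS = VALUE 145

  c1: issue SUB r0<-Add1  regs: r0:Add1,r1:6,r2:9,r3:8,r4:2
  c2: issue MUL r0<-Mul1  regs: r0:Mul1,r1:6,r2:9,r3:8,r4:2
  c3: CDB Add1=6; issue ADD r0<-Add1  regs: r0:Add1,r1:6,r2:9,r3:8,r4:2
  c4: issue ADD r4<-Add2  regs: r0:Add1,r1:6,r2:9,r3:8,r4:Add2
  c5: CDB Add1=17; issue MUL r4<-Mul2  regs: r0:17,r1:6,r2:9,r3:8,r4:Mul2
  c6: CDB Add2=11; issue ADD r2<-Add1  regs: r0:17,r1:6,r2:Add1,r3:8,r4:Mul2
  c7: CDB Mul1=72; issue ADD r0<-Add2  regs: r0:Add2,r1:6,r2:Add1,r3:8,r4:Mul2
  c8: CDB Add1=17; issue SUB r0<-Add1  regs: r0:Add1,r1:6,r2:17,r3:8,r4:Mul2
  c9: stall  regs: r0:Add1,r1:6,r2:17,r3:8,r4:Mul2
  c10: CDB Mul2=153; stall  regs: r0:Add1,r1:6,r2:17,r3:8,r4:153
  c11: stall  regs: r0:Add1,r1:6,r2:17,r3:8,r4:153
  c12: CDB Add1=145; issue SUB r3<-Add1  regs: r0:145,r1:6,r2:17,r3:Add1,r4:153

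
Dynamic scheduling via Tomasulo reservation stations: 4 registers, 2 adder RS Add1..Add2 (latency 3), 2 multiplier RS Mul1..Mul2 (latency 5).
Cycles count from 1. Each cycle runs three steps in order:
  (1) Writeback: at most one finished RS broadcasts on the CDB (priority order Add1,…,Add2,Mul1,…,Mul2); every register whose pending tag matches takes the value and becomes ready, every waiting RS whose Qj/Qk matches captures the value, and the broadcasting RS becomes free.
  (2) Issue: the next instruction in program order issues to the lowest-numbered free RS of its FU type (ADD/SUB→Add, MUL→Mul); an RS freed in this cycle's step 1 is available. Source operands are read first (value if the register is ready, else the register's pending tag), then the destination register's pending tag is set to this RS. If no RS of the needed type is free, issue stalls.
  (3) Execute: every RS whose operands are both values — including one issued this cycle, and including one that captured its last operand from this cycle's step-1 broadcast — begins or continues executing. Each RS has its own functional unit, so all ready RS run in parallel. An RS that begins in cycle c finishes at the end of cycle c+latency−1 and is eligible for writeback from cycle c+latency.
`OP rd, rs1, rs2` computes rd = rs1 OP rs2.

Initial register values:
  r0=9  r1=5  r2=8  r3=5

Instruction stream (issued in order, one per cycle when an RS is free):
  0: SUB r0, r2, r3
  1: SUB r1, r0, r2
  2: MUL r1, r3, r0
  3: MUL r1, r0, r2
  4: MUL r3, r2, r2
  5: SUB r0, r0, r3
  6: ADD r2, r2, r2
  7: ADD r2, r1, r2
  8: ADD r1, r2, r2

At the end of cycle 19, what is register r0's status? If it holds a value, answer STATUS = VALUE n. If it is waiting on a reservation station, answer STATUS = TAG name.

STATUS = VALUE -61

cycle 1: issue SUB r0<-Add1 // r0:Add1,r1:5,r2:8,r3:5
cycle 2: issue SUB r1<-Add2 // r0:Add1,r1:Add2,r2:8,r3:5
cycle 3: issue MUL r1<-Mul1 // r0:Add1,r1:Mul1,r2:8,r3:5
cycle 4: CDB Add1=3; issue MUL r1<-Mul2 // r0:3,r1:Mul2,r2:8,r3:5
cycle 5: stall // r0:3,r1:Mul2,r2:8,r3:5
cycle 6: stall // r0:3,r1:Mul2,r2:8,r3:5
cycle 7: CDB Add2=-5; stall // r0:3,r1:Mul2,r2:8,r3:5
cycle 8: stall // r0:3,r1:Mul2,r2:8,r3:5
cycle 9: CDB Mul1=15; issue MUL r3<-Mul1 // r0:3,r1:Mul2,r2:8,r3:Mul1
cycle 10: CDB Mul2=24; issue SUB r0<-Add1 // r0:Add1,r1:24,r2:8,r3:Mul1
cycle 11: issue ADD r2<-Add2 // r0:Add1,r1:24,r2:Add2,r3:Mul1
cycle 12: stall // r0:Add1,r1:24,r2:Add2,r3:Mul1
cycle 13: stall // r0:Add1,r1:24,r2:Add2,r3:Mul1
cycle 14: CDB Add2=16; issue ADD r2<-Add2 // r0:Add1,r1:24,r2:Add2,r3:Mul1
cycle 15: CDB Mul1=64; stall // r0:Add1,r1:24,r2:Add2,r3:64
cycle 16: stall // r0:Add1,r1:24,r2:Add2,r3:64
cycle 17: CDB Add2=40; issue ADD r1<-Add2 // r0:Add1,r1:Add2,r2:40,r3:64
cycle 18: CDB Add1=-61 // r0:-61,r1:Add2,r2:40,r3:64
cycle 19: - // r0:-61,r1:Add2,r2:40,r3:64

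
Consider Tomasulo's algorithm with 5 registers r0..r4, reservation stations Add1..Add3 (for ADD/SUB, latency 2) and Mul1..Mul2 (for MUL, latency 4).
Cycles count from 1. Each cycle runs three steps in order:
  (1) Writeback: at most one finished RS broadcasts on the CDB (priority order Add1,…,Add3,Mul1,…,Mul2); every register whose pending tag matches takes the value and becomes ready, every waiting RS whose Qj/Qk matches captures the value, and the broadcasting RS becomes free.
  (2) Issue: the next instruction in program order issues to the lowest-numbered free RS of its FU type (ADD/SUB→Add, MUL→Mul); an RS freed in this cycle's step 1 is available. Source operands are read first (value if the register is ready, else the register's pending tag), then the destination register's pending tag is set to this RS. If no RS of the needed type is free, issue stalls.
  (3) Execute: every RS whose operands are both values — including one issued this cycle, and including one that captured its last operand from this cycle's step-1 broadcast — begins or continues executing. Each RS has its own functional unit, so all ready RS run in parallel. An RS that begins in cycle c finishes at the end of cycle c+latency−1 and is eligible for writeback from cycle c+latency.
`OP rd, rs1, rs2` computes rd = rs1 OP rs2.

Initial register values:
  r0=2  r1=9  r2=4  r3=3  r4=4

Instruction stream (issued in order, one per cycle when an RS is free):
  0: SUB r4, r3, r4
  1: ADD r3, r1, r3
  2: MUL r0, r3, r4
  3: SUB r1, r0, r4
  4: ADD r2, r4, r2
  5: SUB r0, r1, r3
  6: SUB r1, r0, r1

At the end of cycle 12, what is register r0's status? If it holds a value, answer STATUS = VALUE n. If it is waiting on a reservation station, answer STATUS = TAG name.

STATUS = VALUE -23

cycle 1: issue SUB r4<-Add1 // r0:2,r1:9,r2:4,r3:3,r4:Add1
cycle 2: issue ADD r3<-Add2 // r0:2,r1:9,r2:4,r3:Add2,r4:Add1
cycle 3: CDB Add1=-1; issue MUL r0<-Mul1 // r0:Mul1,r1:9,r2:4,r3:Add2,r4:-1
cycle 4: CDB Add2=12; issue SUB r1<-Add1 // r0:Mul1,r1:Add1,r2:4,r3:12,r4:-1
cycle 5: issue ADD r2<-Add2 // r0:Mul1,r1:Add1,r2:Add2,r3:12,r4:-1
cycle 6: issue SUB r0<-Add3 // r0:Add3,r1:Add1,r2:Add2,r3:12,r4:-1
cycle 7: CDB Add2=3; issue SUB r1<-Add2 // r0:Add3,r1:Add2,r2:3,r3:12,r4:-1
cycle 8: CDB Mul1=-12 // r0:Add3,r1:Add2,r2:3,r3:12,r4:-1
cycle 9: - // r0:Add3,r1:Add2,r2:3,r3:12,r4:-1
cycle 10: CDB Add1=-11 // r0:Add3,r1:Add2,r2:3,r3:12,r4:-1
cycle 11: - // r0:Add3,r1:Add2,r2:3,r3:12,r4:-1
cycle 12: CDB Add3=-23 // r0:-23,r1:Add2,r2:3,r3:12,r4:-1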